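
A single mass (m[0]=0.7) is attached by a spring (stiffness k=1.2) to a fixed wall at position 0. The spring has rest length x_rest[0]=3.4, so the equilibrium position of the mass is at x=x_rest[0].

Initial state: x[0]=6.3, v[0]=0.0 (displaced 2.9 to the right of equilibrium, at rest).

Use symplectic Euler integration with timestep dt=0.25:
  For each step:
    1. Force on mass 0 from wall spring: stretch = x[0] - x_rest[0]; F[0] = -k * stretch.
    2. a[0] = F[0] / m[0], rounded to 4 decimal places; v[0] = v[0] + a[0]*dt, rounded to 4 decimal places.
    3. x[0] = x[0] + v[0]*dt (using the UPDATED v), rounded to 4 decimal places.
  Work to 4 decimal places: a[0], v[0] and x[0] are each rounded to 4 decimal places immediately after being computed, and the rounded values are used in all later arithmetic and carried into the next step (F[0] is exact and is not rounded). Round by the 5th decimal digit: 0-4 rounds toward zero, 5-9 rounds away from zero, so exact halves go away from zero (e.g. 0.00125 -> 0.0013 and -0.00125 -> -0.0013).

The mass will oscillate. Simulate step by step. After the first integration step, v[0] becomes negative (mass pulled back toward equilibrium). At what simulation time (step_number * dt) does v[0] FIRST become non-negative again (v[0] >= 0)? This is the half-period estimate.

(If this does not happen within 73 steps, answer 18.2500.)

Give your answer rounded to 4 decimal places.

Answer: 2.5000

Derivation:
Step 0: x=[6.3000] v=[0.0000]
Step 1: x=[5.9893] v=[-1.2429]
Step 2: x=[5.4012] v=[-2.3526]
Step 3: x=[4.5986] v=[-3.2103]
Step 4: x=[3.6676] v=[-3.7240]
Step 5: x=[2.7079] v=[-3.8387]
Step 6: x=[1.8224] v=[-3.5421]
Step 7: x=[1.1059] v=[-2.8660]
Step 8: x=[0.6352] v=[-1.8828]
Step 9: x=[0.4607] v=[-0.6979]
Step 10: x=[0.6012] v=[0.5618]
First v>=0 after going negative at step 10, time=2.5000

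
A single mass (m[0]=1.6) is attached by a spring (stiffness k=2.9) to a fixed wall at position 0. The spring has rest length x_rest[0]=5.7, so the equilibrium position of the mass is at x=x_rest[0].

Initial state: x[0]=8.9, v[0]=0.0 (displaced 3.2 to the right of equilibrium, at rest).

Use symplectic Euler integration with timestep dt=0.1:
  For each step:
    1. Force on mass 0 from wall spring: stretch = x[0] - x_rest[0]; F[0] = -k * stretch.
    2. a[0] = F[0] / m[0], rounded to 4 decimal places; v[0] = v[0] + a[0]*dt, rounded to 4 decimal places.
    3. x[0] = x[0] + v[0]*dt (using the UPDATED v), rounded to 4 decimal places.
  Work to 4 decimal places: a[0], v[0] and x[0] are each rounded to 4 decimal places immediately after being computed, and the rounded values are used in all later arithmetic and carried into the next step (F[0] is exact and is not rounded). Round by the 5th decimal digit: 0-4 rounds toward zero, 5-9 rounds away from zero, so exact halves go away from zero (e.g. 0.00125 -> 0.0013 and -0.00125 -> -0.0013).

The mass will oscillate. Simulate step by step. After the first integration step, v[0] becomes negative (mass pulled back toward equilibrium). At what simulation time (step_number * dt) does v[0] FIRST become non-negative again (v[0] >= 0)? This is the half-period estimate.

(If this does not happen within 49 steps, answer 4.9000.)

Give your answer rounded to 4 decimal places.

Step 0: x=[8.9000] v=[0.0000]
Step 1: x=[8.8420] v=[-0.5800]
Step 2: x=[8.7271] v=[-1.1495]
Step 3: x=[8.5573] v=[-1.6982]
Step 4: x=[8.3357] v=[-2.2161]
Step 5: x=[8.0663] v=[-2.6938]
Step 6: x=[7.7540] v=[-3.1227]
Step 7: x=[7.4045] v=[-3.4950]
Step 8: x=[7.0241] v=[-3.8039]
Step 9: x=[6.6197] v=[-4.0439]
Step 10: x=[6.1986] v=[-4.2106]
Step 11: x=[5.7685] v=[-4.3010]
Step 12: x=[5.3372] v=[-4.3134]
Step 13: x=[4.9124] v=[-4.2476]
Step 14: x=[4.5019] v=[-4.1049]
Step 15: x=[4.1131] v=[-3.8877]
Step 16: x=[3.7531] v=[-3.6001]
Step 17: x=[3.4284] v=[-3.2472]
Step 18: x=[3.1449] v=[-2.8355]
Step 19: x=[2.9077] v=[-2.3724]
Step 20: x=[2.7211] v=[-1.8663]
Step 21: x=[2.5885] v=[-1.3264]
Step 22: x=[2.5123] v=[-0.7624]
Step 23: x=[2.4938] v=[-0.1846]
Step 24: x=[2.5335] v=[0.3965]
First v>=0 after going negative at step 24, time=2.4000

Answer: 2.4000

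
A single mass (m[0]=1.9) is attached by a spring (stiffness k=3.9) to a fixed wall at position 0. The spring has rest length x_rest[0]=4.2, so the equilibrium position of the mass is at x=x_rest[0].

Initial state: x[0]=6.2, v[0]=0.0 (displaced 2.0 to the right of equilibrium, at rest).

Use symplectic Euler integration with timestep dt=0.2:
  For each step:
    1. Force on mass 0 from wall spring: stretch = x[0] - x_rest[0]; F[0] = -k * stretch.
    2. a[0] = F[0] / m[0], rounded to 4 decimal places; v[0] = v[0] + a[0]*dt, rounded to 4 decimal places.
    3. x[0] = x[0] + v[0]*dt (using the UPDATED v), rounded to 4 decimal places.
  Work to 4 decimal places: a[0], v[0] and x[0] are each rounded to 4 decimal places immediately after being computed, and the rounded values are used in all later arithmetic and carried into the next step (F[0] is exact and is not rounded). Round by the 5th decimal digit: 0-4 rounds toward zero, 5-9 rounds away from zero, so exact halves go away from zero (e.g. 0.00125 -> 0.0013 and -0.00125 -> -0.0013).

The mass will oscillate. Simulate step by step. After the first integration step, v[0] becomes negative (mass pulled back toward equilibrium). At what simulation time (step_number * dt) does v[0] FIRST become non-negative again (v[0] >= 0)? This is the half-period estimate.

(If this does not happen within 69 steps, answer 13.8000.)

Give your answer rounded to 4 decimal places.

Answer: 2.2000

Derivation:
Step 0: x=[6.2000] v=[0.0000]
Step 1: x=[6.0358] v=[-0.8211]
Step 2: x=[5.7209] v=[-1.5747]
Step 3: x=[5.2811] v=[-2.1991]
Step 4: x=[4.7525] v=[-2.6429]
Step 5: x=[4.1786] v=[-2.8697]
Step 6: x=[3.6064] v=[-2.8609]
Step 7: x=[3.0830] v=[-2.6172]
Step 8: x=[2.6513] v=[-2.1586]
Step 9: x=[2.3467] v=[-1.5228]
Step 10: x=[2.1943] v=[-0.7620]
Step 11: x=[2.2066] v=[0.0614]
First v>=0 after going negative at step 11, time=2.2000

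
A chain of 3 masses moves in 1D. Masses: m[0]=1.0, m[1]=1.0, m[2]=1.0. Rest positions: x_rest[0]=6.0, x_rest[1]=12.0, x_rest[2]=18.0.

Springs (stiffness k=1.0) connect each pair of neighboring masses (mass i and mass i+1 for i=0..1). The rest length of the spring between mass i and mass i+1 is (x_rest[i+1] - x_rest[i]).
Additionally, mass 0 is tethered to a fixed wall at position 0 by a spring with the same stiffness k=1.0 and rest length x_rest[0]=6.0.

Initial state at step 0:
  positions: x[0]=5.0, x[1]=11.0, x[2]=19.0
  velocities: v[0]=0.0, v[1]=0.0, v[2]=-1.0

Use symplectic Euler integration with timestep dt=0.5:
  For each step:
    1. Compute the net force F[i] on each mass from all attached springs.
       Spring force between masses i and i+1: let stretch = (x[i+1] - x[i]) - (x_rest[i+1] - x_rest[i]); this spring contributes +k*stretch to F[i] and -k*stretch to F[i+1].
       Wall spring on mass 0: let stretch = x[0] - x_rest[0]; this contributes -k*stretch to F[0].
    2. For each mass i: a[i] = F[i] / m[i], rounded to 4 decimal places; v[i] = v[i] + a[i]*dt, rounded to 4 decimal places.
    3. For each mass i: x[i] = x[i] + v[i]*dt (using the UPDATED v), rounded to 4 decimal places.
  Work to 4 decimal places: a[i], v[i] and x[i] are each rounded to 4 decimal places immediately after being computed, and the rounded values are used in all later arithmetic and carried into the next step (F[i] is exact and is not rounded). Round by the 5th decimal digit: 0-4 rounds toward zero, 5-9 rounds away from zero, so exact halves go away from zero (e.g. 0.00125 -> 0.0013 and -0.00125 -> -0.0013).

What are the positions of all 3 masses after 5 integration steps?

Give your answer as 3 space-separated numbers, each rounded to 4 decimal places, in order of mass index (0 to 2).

Step 0: x=[5.0000 11.0000 19.0000] v=[0.0000 0.0000 -1.0000]
Step 1: x=[5.2500 11.5000 18.0000] v=[0.5000 1.0000 -2.0000]
Step 2: x=[5.7500 12.0625 16.8750] v=[1.0000 1.1250 -2.2500]
Step 3: x=[6.3907 12.2500 16.0469] v=[1.2813 0.3750 -1.6563]
Step 4: x=[6.8985 11.9219 15.7695] v=[1.0156 -0.6562 -0.5548]
Step 5: x=[6.9376 11.2999 16.0302] v=[0.0781 -1.2441 0.5214]

Answer: 6.9376 11.2999 16.0302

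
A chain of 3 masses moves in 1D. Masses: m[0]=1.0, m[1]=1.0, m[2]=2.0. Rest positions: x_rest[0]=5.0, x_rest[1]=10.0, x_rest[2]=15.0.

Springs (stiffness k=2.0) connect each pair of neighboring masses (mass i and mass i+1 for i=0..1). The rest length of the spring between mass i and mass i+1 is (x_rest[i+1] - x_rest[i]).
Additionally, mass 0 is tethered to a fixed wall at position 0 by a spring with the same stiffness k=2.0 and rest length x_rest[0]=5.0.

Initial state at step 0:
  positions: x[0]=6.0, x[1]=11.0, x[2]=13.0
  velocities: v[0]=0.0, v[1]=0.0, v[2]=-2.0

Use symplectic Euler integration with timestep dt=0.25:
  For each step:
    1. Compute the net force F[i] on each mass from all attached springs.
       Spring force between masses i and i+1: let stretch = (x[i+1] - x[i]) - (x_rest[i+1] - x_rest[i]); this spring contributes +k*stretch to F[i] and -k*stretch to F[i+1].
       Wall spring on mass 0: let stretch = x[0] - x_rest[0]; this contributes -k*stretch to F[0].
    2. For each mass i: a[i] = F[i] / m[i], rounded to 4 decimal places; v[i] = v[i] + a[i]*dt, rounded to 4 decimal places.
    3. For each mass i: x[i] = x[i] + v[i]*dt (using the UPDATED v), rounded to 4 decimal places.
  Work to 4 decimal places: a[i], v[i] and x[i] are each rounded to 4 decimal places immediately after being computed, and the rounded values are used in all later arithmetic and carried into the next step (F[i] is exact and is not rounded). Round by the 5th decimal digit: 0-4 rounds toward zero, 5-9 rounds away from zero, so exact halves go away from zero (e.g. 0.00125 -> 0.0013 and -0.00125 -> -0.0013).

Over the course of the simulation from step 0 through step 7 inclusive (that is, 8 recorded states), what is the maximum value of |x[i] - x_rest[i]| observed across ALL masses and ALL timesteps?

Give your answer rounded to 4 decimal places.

Answer: 3.5000

Derivation:
Step 0: x=[6.0000 11.0000 13.0000] v=[0.0000 0.0000 -2.0000]
Step 1: x=[5.8750 10.6250 12.6875] v=[-0.5000 -1.5000 -1.2500]
Step 2: x=[5.6094 9.9141 12.5586] v=[-1.0625 -2.8438 -0.5156]
Step 3: x=[5.1807 8.9956 12.5769] v=[-1.7149 -3.6739 0.0733]
Step 4: x=[4.5813 8.0479 12.6839] v=[-2.3978 -3.7907 0.4280]
Step 5: x=[3.8425 7.2464 12.8137] v=[-2.9552 -3.2060 0.5190]
Step 6: x=[3.0489 6.7153 12.9080] v=[-3.1745 -2.1243 0.3772]
Step 7: x=[2.3325 6.5000 12.9278] v=[-2.8658 -0.8612 0.0790]
Max displacement = 3.5000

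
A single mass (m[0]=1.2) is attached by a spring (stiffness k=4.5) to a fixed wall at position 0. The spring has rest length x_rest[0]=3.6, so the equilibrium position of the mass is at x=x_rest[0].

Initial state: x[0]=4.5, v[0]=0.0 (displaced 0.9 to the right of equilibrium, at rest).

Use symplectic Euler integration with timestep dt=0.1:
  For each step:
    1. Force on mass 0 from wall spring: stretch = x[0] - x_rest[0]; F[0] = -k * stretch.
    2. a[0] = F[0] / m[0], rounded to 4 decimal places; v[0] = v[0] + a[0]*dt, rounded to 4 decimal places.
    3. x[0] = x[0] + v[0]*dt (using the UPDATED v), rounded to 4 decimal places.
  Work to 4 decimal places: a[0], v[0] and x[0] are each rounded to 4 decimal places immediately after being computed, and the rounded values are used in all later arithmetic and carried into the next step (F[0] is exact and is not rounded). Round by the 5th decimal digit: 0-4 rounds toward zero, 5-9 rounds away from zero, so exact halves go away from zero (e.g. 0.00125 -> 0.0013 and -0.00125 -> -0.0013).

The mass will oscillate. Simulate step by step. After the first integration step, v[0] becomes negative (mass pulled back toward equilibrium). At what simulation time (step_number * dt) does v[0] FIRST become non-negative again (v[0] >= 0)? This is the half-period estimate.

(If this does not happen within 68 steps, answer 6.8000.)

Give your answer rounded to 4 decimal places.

Answer: 1.7000

Derivation:
Step 0: x=[4.5000] v=[0.0000]
Step 1: x=[4.4663] v=[-0.3375]
Step 2: x=[4.4001] v=[-0.6624]
Step 3: x=[4.3039] v=[-0.9624]
Step 4: x=[4.1813] v=[-1.2264]
Step 5: x=[4.0369] v=[-1.4444]
Step 6: x=[3.8761] v=[-1.6082]
Step 7: x=[3.7049] v=[-1.7117]
Step 8: x=[3.5298] v=[-1.7510]
Step 9: x=[3.3573] v=[-1.7247]
Step 10: x=[3.1939] v=[-1.6337]
Step 11: x=[3.0458] v=[-1.4814]
Step 12: x=[2.9184] v=[-1.2736]
Step 13: x=[2.8166] v=[-1.0180]
Step 14: x=[2.7442] v=[-0.7242]
Step 15: x=[2.7039] v=[-0.4033]
Step 16: x=[2.6972] v=[-0.0673]
Step 17: x=[2.7243] v=[0.2713]
First v>=0 after going negative at step 17, time=1.7000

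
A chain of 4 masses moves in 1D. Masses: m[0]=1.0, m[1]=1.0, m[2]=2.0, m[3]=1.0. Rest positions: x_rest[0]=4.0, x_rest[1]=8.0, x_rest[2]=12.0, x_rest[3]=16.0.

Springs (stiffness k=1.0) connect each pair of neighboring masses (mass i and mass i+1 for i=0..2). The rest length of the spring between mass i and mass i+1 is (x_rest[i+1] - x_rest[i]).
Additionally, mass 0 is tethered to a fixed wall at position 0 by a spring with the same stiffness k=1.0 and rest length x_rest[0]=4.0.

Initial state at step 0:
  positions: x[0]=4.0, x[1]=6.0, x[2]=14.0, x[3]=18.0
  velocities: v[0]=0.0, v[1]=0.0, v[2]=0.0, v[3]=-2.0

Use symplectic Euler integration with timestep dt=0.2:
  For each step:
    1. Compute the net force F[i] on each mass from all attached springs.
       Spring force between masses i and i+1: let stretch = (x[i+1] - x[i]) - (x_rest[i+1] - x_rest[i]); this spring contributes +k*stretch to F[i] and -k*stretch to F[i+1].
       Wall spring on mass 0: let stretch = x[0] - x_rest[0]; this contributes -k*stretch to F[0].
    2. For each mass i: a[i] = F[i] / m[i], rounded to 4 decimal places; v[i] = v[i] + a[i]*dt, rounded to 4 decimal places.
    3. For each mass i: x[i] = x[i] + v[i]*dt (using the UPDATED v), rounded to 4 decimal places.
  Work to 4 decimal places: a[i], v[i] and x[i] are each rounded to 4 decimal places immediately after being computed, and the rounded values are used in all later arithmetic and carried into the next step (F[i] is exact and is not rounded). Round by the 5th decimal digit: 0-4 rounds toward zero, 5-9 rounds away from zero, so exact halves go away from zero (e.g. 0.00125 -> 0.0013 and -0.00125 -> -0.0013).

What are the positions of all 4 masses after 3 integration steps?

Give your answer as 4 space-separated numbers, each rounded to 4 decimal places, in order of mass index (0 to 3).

Answer: 3.5977 7.3147 13.5277 16.8475

Derivation:
Step 0: x=[4.0000 6.0000 14.0000 18.0000] v=[0.0000 0.0000 0.0000 -2.0000]
Step 1: x=[3.9200 6.2400 13.9200 17.6000] v=[-0.4000 1.2000 -0.4000 -2.0000]
Step 2: x=[3.7760 6.6944 13.7600 17.2128] v=[-0.7200 2.2720 -0.8000 -1.9360]
Step 3: x=[3.5977 7.3147 13.5277 16.8475] v=[-0.8915 3.1014 -1.1613 -1.8266]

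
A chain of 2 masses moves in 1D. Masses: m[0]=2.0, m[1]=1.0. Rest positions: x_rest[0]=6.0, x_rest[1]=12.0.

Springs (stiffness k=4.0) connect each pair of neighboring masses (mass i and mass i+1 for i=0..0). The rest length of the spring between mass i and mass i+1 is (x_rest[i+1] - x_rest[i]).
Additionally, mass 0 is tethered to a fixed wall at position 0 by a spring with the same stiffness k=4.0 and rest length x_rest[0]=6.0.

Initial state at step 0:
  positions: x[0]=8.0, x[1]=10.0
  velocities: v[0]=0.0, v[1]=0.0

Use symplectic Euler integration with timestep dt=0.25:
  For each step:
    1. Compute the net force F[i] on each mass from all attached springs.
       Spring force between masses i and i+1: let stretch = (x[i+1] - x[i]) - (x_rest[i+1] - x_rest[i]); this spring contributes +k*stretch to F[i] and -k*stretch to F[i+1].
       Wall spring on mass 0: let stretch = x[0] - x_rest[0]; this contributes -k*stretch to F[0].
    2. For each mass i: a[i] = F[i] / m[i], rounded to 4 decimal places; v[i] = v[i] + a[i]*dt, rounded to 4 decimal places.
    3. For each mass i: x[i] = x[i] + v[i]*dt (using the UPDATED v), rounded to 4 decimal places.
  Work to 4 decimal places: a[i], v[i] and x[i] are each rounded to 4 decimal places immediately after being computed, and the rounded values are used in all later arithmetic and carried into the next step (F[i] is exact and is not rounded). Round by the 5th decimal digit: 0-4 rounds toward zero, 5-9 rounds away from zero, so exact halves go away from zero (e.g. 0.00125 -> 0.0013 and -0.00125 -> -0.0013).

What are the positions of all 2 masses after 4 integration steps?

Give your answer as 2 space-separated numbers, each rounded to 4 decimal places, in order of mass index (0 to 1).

Answer: 4.3145 14.6699

Derivation:
Step 0: x=[8.0000 10.0000] v=[0.0000 0.0000]
Step 1: x=[7.2500 11.0000] v=[-3.0000 4.0000]
Step 2: x=[6.0625 12.5625] v=[-4.7500 6.2500]
Step 3: x=[4.9297 14.0000] v=[-4.5313 5.7500]
Step 4: x=[4.3145 14.6699] v=[-2.4610 2.6797]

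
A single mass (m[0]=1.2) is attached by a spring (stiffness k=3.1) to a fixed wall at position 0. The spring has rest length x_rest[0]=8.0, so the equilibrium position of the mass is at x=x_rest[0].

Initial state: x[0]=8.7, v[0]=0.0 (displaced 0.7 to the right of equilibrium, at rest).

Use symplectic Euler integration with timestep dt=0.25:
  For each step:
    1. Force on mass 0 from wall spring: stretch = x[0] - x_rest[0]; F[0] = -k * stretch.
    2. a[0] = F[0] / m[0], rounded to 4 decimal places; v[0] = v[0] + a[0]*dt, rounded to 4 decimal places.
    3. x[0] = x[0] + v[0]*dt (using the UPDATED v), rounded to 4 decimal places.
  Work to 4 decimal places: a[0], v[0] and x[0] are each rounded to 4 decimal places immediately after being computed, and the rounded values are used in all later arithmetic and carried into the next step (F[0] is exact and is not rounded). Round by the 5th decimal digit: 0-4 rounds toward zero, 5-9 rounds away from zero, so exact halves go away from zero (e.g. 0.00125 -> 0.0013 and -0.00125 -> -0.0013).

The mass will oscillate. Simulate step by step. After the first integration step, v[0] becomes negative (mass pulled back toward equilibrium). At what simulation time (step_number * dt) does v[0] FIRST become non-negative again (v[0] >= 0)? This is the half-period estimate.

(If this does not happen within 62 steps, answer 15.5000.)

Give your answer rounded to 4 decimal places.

Step 0: x=[8.7000] v=[0.0000]
Step 1: x=[8.5870] v=[-0.4521]
Step 2: x=[8.3792] v=[-0.8312]
Step 3: x=[8.1102] v=[-1.0761]
Step 4: x=[7.8234] v=[-1.1473]
Step 5: x=[7.5651] v=[-1.0333]
Step 6: x=[7.3770] v=[-0.7524]
Step 7: x=[7.2895] v=[-0.3501]
Step 8: x=[7.3167] v=[0.1088]
First v>=0 after going negative at step 8, time=2.0000

Answer: 2.0000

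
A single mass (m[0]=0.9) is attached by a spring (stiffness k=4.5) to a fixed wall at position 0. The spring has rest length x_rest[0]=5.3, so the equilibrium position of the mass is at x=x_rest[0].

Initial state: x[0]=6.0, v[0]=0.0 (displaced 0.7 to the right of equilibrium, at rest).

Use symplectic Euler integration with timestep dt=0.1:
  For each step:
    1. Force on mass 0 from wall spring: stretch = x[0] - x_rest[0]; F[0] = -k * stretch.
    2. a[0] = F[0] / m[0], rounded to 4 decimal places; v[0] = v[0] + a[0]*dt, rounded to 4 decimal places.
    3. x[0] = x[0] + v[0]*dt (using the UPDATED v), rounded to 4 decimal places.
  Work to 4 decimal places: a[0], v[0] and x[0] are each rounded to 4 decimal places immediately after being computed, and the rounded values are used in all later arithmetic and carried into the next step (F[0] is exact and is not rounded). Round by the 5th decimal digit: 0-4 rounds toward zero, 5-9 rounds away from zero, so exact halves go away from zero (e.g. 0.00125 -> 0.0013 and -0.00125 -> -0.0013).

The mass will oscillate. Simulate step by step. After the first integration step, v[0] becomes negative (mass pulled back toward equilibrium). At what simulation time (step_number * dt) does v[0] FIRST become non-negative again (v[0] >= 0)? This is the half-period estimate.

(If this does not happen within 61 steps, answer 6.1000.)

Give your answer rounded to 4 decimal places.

Step 0: x=[6.0000] v=[0.0000]
Step 1: x=[5.9650] v=[-0.3500]
Step 2: x=[5.8968] v=[-0.6825]
Step 3: x=[5.7987] v=[-0.9809]
Step 4: x=[5.6757] v=[-1.2303]
Step 5: x=[5.5339] v=[-1.4182]
Step 6: x=[5.3804] v=[-1.5352]
Step 7: x=[5.2229] v=[-1.5754]
Step 8: x=[5.0692] v=[-1.5369]
Step 9: x=[4.9271] v=[-1.4215]
Step 10: x=[4.8036] v=[-1.2351]
Step 11: x=[4.7049] v=[-0.9869]
Step 12: x=[4.6360] v=[-0.6894]
Step 13: x=[4.6003] v=[-0.3574]
Step 14: x=[4.5995] v=[-0.0076]
Step 15: x=[4.6338] v=[0.3427]
First v>=0 after going negative at step 15, time=1.5000

Answer: 1.5000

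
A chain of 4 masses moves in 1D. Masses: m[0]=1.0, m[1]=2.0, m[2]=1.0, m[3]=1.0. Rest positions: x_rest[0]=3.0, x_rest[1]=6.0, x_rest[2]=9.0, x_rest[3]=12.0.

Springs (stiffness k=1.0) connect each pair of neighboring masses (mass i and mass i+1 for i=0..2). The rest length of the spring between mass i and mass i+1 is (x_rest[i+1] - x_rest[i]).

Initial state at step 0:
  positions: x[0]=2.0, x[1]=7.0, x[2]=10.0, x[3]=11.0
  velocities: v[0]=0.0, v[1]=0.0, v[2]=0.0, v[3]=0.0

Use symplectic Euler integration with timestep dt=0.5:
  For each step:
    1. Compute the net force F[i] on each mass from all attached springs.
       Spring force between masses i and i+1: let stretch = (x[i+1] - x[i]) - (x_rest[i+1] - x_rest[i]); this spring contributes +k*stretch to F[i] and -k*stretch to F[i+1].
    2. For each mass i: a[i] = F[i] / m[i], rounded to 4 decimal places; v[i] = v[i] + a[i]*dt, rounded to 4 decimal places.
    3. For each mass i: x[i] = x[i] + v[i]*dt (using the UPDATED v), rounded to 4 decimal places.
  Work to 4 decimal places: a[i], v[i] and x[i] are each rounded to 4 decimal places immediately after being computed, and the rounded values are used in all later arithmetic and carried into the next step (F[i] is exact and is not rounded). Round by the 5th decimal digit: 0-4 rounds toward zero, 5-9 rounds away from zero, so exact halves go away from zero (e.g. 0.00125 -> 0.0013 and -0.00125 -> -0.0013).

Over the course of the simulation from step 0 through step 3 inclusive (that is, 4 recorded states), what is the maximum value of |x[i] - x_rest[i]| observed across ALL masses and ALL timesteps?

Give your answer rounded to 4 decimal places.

Answer: 1.1250

Derivation:
Step 0: x=[2.0000 7.0000 10.0000 11.0000] v=[0.0000 0.0000 0.0000 0.0000]
Step 1: x=[2.5000 6.7500 9.5000 11.5000] v=[1.0000 -0.5000 -1.0000 1.0000]
Step 2: x=[3.3125 6.3125 8.8125 12.2500] v=[1.6250 -0.8750 -1.3750 1.5000]
Step 3: x=[4.1250 5.8125 8.3594 12.8907] v=[1.6250 -1.0000 -0.9063 1.2813]
Max displacement = 1.1250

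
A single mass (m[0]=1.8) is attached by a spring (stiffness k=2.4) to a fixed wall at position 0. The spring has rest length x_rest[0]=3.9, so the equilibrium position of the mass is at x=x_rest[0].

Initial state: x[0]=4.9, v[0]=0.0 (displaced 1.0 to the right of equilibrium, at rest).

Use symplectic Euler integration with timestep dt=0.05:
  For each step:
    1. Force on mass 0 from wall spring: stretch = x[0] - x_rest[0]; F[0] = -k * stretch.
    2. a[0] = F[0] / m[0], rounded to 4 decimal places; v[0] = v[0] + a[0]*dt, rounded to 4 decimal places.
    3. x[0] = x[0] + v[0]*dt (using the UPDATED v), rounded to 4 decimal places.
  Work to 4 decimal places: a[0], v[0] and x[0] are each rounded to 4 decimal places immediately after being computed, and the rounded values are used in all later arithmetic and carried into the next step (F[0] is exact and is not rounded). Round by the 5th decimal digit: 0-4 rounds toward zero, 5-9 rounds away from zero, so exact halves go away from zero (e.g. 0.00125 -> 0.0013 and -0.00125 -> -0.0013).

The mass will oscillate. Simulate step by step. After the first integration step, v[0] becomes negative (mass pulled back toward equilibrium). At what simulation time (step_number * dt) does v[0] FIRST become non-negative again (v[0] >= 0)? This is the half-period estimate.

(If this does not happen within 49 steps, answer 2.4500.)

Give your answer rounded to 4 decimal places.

Step 0: x=[4.9000] v=[0.0000]
Step 1: x=[4.8967] v=[-0.0667]
Step 2: x=[4.8900] v=[-0.1331]
Step 3: x=[4.8800] v=[-0.1991]
Step 4: x=[4.8668] v=[-0.2644]
Step 5: x=[4.8504] v=[-0.3289]
Step 6: x=[4.8308] v=[-0.3923]
Step 7: x=[4.8081] v=[-0.4544]
Step 8: x=[4.7824] v=[-0.5149]
Step 9: x=[4.7537] v=[-0.5737]
Step 10: x=[4.7222] v=[-0.6306]
Step 11: x=[4.6879] v=[-0.6854]
Step 12: x=[4.6510] v=[-0.7379]
Step 13: x=[4.6116] v=[-0.7880]
Step 14: x=[4.5698] v=[-0.8354]
Step 15: x=[4.5258] v=[-0.8801]
Step 16: x=[4.4797] v=[-0.9218]
Step 17: x=[4.4317] v=[-0.9604]
Step 18: x=[4.3819] v=[-0.9958]
Step 19: x=[4.3305] v=[-1.0279]
Step 20: x=[4.2777] v=[-1.0566]
Step 21: x=[4.2236] v=[-1.0818]
Step 22: x=[4.1684] v=[-1.1034]
Step 23: x=[4.1123] v=[-1.1213]
Step 24: x=[4.0555] v=[-1.1355]
Step 25: x=[3.9982] v=[-1.1459]
Step 26: x=[3.9406] v=[-1.1524]
Step 27: x=[3.8828] v=[-1.1551]
Step 28: x=[3.8251] v=[-1.1540]
Step 29: x=[3.7677] v=[-1.1490]
Step 30: x=[3.7107] v=[-1.1402]
Step 31: x=[3.6543] v=[-1.1276]
Step 32: x=[3.5987] v=[-1.1112]
Step 33: x=[3.5441] v=[-1.0911]
Step 34: x=[3.4907] v=[-1.0674]
Step 35: x=[3.4387] v=[-1.0401]
Step 36: x=[3.3882] v=[-1.0093]
Step 37: x=[3.3394] v=[-0.9752]
Step 38: x=[3.2925] v=[-0.9378]
Step 39: x=[3.2476] v=[-0.8973]
Step 40: x=[3.2049] v=[-0.8538]
Step 41: x=[3.1645] v=[-0.8075]
Step 42: x=[3.1266] v=[-0.7585]
Step 43: x=[3.0913] v=[-0.7069]
Step 44: x=[3.0587] v=[-0.6530]
Step 45: x=[3.0289] v=[-0.5969]
Step 46: x=[3.0020] v=[-0.5388]
Step 47: x=[2.9781] v=[-0.4789]
Step 48: x=[2.9572] v=[-0.4174]
Step 49: x=[2.9395] v=[-0.3545]
v[0] did not become non-negative within 49 steps; using fallback time=2.4500

Answer: 2.4500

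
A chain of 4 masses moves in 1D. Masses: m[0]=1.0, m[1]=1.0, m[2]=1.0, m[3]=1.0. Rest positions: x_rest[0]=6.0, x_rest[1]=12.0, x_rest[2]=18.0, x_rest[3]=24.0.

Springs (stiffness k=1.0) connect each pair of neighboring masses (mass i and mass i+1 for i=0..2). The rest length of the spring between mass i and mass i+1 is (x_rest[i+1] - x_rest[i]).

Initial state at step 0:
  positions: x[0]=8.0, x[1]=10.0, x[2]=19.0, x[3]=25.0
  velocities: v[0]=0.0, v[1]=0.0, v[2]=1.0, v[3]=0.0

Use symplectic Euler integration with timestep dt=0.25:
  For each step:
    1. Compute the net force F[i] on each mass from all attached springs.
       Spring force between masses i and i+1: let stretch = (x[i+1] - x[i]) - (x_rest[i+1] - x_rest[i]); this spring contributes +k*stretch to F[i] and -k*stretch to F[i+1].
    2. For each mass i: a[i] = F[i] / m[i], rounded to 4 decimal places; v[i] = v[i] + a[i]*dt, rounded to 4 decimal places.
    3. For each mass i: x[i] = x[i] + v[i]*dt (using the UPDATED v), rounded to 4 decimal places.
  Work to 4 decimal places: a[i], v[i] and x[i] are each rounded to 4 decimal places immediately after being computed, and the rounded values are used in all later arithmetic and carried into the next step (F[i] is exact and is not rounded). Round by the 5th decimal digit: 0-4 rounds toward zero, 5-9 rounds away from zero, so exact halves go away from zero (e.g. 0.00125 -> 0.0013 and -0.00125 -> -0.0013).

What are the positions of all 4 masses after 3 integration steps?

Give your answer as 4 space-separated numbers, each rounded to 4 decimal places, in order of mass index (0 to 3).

Step 0: x=[8.0000 10.0000 19.0000 25.0000] v=[0.0000 0.0000 1.0000 0.0000]
Step 1: x=[7.7500 10.4375 19.0625 25.0000] v=[-1.0000 1.7500 0.2500 0.0000]
Step 2: x=[7.2930 11.2461 18.9570 25.0039] v=[-1.8281 3.2344 -0.4219 0.0156]
Step 3: x=[6.7081 12.2896 18.7475 25.0049] v=[-2.3398 4.1739 -0.8379 0.0039]

Answer: 6.7081 12.2896 18.7475 25.0049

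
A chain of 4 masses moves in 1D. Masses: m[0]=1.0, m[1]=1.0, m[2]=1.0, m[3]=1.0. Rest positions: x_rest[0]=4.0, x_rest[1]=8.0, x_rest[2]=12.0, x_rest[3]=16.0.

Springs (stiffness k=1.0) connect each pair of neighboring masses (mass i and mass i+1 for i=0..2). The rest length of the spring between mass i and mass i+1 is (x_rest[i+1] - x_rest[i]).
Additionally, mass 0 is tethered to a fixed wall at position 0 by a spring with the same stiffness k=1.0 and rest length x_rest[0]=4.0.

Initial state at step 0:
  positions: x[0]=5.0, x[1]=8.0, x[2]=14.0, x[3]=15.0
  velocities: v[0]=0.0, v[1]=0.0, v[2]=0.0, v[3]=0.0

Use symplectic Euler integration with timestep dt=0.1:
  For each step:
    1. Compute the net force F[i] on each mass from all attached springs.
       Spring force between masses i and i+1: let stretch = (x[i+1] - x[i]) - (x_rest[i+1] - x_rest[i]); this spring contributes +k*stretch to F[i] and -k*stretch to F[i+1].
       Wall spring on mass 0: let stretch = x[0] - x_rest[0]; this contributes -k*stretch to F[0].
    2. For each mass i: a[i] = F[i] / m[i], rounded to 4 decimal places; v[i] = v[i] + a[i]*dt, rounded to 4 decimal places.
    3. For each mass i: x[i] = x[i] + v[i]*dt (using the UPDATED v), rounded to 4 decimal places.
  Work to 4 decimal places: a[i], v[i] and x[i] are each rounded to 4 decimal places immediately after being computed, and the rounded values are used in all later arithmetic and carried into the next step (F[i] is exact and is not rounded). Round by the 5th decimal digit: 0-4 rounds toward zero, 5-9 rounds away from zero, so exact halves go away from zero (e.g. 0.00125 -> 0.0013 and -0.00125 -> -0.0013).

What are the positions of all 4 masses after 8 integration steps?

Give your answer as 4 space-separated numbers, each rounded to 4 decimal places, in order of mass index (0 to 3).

Step 0: x=[5.0000 8.0000 14.0000 15.0000] v=[0.0000 0.0000 0.0000 0.0000]
Step 1: x=[4.9800 8.0300 13.9500 15.0300] v=[-0.2000 0.3000 -0.5000 0.3000]
Step 2: x=[4.9407 8.0887 13.8516 15.0892] v=[-0.3930 0.5870 -0.9840 0.5920]
Step 3: x=[4.8835 8.1736 13.7080 15.1760] v=[-0.5723 0.8485 -1.4365 0.8682]
Step 4: x=[4.8103 8.2809 13.5237 15.2881] v=[-0.7316 1.0729 -1.8431 1.1214]
Step 5: x=[4.7237 8.4059 13.3046 15.4226] v=[-0.8656 1.2501 -2.1909 1.3450]
Step 6: x=[4.6267 8.5431 13.0577 15.5759] v=[-0.9698 1.3718 -2.4690 1.5332]
Step 7: x=[4.5226 8.6863 12.7908 15.7440] v=[-1.0408 1.4316 -2.6686 1.6814]
Step 8: x=[4.4149 8.8289 12.5124 15.9226] v=[-1.0767 1.4257 -2.7837 1.7861]

Answer: 4.4149 8.8289 12.5124 15.9226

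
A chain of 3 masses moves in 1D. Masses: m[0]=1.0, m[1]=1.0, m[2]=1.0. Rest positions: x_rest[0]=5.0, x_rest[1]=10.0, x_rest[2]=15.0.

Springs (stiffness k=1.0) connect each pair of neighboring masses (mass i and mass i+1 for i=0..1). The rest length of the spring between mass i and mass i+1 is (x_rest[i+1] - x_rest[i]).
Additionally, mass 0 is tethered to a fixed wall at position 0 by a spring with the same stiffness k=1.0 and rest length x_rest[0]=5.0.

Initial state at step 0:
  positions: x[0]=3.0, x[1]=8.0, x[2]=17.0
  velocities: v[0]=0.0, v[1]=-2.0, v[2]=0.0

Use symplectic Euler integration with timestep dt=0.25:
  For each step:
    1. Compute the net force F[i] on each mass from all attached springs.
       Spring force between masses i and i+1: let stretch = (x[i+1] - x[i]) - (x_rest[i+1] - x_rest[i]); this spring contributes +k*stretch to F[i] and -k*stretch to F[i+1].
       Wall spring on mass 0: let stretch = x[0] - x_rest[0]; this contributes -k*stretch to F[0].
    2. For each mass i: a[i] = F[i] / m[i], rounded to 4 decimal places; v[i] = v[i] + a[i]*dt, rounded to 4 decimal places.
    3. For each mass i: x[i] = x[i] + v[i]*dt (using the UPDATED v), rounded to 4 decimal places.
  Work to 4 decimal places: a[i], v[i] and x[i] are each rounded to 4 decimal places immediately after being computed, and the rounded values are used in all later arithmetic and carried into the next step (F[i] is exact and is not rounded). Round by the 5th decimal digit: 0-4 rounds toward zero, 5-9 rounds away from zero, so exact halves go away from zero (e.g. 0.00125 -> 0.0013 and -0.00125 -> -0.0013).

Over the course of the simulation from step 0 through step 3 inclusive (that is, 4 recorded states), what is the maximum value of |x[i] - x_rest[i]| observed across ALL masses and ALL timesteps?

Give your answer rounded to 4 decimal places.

Answer: 2.2500

Derivation:
Step 0: x=[3.0000 8.0000 17.0000] v=[0.0000 -2.0000 0.0000]
Step 1: x=[3.1250 7.7500 16.7500] v=[0.5000 -1.0000 -1.0000]
Step 2: x=[3.3438 7.7735 16.2500] v=[0.8750 0.0938 -2.0000]
Step 3: x=[3.6304 8.0499 15.5327] v=[1.1465 1.1055 -2.8691]
Max displacement = 2.2500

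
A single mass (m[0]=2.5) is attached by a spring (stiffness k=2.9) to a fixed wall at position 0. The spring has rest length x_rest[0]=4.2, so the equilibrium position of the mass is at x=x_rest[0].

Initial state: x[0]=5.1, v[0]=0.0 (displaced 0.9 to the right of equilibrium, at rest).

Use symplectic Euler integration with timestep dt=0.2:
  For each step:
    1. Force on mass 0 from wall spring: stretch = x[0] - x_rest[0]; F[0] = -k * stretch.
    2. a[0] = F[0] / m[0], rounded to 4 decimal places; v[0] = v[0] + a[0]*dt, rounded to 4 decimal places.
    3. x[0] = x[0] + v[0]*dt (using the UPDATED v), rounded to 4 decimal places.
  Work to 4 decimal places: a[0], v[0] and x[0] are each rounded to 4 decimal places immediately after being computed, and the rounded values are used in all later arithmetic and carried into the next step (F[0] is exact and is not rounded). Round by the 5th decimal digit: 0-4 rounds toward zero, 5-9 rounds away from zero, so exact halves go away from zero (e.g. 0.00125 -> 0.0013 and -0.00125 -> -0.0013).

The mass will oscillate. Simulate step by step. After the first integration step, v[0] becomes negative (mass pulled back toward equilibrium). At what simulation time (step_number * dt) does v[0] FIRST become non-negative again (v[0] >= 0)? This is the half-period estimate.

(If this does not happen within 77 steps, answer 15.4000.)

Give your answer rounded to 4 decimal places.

Step 0: x=[5.1000] v=[0.0000]
Step 1: x=[5.0582] v=[-0.2088]
Step 2: x=[4.9766] v=[-0.4079]
Step 3: x=[4.8590] v=[-0.5881]
Step 4: x=[4.7108] v=[-0.7410]
Step 5: x=[4.5389] v=[-0.8595]
Step 6: x=[4.3513] v=[-0.9381]
Step 7: x=[4.1567] v=[-0.9732]
Step 8: x=[3.9641] v=[-0.9632]
Step 9: x=[3.7824] v=[-0.9085]
Step 10: x=[3.6201] v=[-0.8116]
Step 11: x=[3.4847] v=[-0.6771]
Step 12: x=[3.3825] v=[-0.5112]
Step 13: x=[3.3182] v=[-0.3215]
Step 14: x=[3.2948] v=[-0.1169]
Step 15: x=[3.3134] v=[0.0931]
First v>=0 after going negative at step 15, time=3.0000

Answer: 3.0000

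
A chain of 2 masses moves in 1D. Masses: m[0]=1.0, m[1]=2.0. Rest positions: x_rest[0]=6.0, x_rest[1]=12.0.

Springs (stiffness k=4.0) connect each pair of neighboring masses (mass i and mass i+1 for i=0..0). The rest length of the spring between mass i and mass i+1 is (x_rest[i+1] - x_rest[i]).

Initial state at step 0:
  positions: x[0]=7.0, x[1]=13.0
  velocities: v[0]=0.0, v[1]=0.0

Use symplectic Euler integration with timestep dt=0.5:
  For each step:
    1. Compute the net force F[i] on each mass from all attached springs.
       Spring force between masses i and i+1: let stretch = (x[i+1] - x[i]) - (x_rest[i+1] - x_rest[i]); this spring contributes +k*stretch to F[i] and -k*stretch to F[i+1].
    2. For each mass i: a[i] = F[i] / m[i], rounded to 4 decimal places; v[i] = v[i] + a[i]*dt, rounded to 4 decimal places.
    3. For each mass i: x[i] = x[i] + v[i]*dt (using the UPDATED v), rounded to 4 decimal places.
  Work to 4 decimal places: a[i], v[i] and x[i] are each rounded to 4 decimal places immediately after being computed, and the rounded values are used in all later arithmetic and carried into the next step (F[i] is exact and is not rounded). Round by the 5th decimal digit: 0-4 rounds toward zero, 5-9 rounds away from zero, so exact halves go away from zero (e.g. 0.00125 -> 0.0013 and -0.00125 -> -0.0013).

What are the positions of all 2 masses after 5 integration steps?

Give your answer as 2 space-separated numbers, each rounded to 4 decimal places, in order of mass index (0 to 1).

Answer: 7.0000 13.0000

Derivation:
Step 0: x=[7.0000 13.0000] v=[0.0000 0.0000]
Step 1: x=[7.0000 13.0000] v=[0.0000 0.0000]
Step 2: x=[7.0000 13.0000] v=[0.0000 0.0000]
Step 3: x=[7.0000 13.0000] v=[0.0000 0.0000]
Step 4: x=[7.0000 13.0000] v=[0.0000 0.0000]
Step 5: x=[7.0000 13.0000] v=[0.0000 0.0000]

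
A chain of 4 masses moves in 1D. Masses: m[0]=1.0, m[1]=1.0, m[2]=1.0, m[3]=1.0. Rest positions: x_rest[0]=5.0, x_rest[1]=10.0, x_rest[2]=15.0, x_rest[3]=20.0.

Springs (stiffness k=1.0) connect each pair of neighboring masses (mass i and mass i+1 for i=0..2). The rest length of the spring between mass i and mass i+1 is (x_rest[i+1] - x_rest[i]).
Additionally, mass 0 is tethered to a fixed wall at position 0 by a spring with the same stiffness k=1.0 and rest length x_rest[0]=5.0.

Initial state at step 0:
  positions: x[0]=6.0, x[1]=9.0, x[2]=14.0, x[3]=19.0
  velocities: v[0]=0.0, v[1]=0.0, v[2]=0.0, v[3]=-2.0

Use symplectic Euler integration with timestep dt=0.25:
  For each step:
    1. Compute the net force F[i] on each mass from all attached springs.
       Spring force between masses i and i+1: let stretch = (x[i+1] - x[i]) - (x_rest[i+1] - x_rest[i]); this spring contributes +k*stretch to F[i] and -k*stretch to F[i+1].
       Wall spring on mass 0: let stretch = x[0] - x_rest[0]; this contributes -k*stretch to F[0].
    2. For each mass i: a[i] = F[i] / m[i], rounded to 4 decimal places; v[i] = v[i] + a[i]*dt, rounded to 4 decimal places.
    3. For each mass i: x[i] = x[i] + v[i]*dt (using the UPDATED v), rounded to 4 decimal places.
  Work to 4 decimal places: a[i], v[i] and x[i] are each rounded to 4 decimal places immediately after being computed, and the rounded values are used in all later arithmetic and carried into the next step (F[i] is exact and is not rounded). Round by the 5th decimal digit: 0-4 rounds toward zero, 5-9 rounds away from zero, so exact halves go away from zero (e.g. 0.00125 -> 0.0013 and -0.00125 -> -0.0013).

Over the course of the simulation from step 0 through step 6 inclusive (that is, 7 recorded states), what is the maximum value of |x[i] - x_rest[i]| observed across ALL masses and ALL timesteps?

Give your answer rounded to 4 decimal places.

Step 0: x=[6.0000 9.0000 14.0000 19.0000] v=[0.0000 0.0000 0.0000 -2.0000]
Step 1: x=[5.8125 9.1250 14.0000 18.5000] v=[-0.7500 0.5000 0.0000 -2.0000]
Step 2: x=[5.4688 9.3477 13.9766 18.0313] v=[-1.3750 0.8906 -0.0938 -1.8750]
Step 3: x=[5.0257 9.6172 13.9173 17.6216] v=[-1.7725 1.0781 -0.2374 -1.6387]
Step 4: x=[4.5554 9.8685 13.8207 17.2929] v=[-1.8811 1.0053 -0.3864 -1.3148]
Step 5: x=[4.1325 10.0348 13.6941 17.0597] v=[-1.6917 0.6651 -0.5064 -0.9329]
Step 6: x=[3.8202 10.0609 13.5492 16.9286] v=[-1.2493 0.1044 -0.5798 -0.5243]
Max displacement = 3.0714

Answer: 3.0714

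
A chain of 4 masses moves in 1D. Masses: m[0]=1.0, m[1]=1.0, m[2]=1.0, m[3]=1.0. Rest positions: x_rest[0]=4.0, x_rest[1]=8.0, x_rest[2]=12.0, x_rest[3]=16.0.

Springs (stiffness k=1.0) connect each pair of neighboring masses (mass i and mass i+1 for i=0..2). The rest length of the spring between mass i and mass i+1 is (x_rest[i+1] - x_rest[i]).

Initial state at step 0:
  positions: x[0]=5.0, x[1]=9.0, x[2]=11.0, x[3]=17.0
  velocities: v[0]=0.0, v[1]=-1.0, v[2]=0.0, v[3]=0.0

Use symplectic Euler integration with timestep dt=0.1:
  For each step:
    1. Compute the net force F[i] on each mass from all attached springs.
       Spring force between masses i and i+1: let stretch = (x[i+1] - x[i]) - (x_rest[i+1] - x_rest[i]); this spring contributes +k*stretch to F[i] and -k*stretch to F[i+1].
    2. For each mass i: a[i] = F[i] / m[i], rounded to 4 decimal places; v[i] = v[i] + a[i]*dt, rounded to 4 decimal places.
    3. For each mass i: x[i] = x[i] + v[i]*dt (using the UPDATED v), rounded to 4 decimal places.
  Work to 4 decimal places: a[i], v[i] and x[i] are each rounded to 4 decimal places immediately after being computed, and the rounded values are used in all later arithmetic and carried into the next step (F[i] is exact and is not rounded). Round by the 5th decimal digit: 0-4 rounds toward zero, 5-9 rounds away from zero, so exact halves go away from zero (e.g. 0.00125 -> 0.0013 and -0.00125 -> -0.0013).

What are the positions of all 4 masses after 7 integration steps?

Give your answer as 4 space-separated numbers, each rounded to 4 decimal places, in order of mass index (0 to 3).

Step 0: x=[5.0000 9.0000 11.0000 17.0000] v=[0.0000 -1.0000 0.0000 0.0000]
Step 1: x=[5.0000 8.8800 11.0400 16.9800] v=[0.0000 -1.2000 0.4000 -0.2000]
Step 2: x=[4.9988 8.7428 11.1178 16.9406] v=[-0.0120 -1.3720 0.7780 -0.3940]
Step 3: x=[4.9950 8.5919 11.2301 16.8830] v=[-0.0376 -1.5089 1.1228 -0.5763]
Step 4: x=[4.9872 8.4314 11.3725 16.8088] v=[-0.0779 -1.6048 1.4243 -0.7416]
Step 5: x=[4.9739 8.2659 11.5399 16.7203] v=[-0.1335 -1.6551 1.6738 -0.8852]
Step 6: x=[4.9535 8.1002 11.7263 16.6200] v=[-0.2043 -1.6569 1.8644 -1.0032]
Step 7: x=[4.9245 7.9393 11.9254 16.5107] v=[-0.2896 -1.6090 1.9912 -1.0926]

Answer: 4.9245 7.9393 11.9254 16.5107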